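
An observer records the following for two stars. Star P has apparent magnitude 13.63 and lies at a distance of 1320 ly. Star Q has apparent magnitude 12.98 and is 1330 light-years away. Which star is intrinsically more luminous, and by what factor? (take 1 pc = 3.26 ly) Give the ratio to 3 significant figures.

Star P: d = 1320 ly / 3.26 = 404.9 pc
Star P: M = m − 5 log₁₀ d + 5 = 13.63 − 5·2.6074 + 5 = 5.593
Star Q: d = 1330 ly / 3.26 = 408.0 pc
Star Q: M = m − 5 log₁₀ d + 5 = 12.98 − 5·2.6106 + 5 = 4.927
ΔM = M_P − M_Q = 5.593 − (4.927) = 0.666; smaller M is more luminous → Star Q.
L ratio = 10^(0.4 |ΔM|) = 10^0.267 = 1.847

Star Q is more luminous, by a factor of 1.85.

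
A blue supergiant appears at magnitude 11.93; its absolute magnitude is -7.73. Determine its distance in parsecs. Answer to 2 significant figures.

d ≈ 86000 pc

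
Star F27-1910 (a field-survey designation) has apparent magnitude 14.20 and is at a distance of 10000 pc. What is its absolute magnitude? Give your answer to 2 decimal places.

M ≈ -0.80

5 log₁₀(d/10 pc) = 5 log₁₀(10000) − 5 = 15.000
M = m − 5 log₁₀(d/10) = 14.20 − 15.000 = -0.800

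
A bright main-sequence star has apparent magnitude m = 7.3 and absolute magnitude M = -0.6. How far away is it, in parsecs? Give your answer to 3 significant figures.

d ≈ 380 pc

μ = m − M = 7.900
m − M = 5 log₁₀ d − 5
log₁₀ d = (m − M)/5 + 1 = 2.5800
d = 10^2.5800 = 380.2 pc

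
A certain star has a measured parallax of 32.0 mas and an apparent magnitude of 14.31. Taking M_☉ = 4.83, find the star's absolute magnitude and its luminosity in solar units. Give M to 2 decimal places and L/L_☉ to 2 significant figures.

d = 1/p = 1000/32.0 mas = 31.25 pc
M = m − 5 log₁₀ d + 5 = 14.31 − 5·1.4949 + 5 = 11.836
M − M_☉ = 11.836 − 4.83 = 7.006
L/L_☉ = 10^(−0.4 × 7.006) = 1.577×10^-3

M ≈ 11.84; L/L_☉ ≈ 1.6×10^-3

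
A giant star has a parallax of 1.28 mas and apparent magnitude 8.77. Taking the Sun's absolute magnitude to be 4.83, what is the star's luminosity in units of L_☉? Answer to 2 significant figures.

L/L_☉ ≈ 160

d = 1/p = 1000/1.28 mas = 781.2 pc
M = m − 5 log₁₀ d + 5 = 8.77 − 5·2.8928 + 5 = -0.694
M − M_☉ = -0.694 − 4.83 = -5.524
L/L_☉ = 10^(−0.4 × -5.524) = 162.0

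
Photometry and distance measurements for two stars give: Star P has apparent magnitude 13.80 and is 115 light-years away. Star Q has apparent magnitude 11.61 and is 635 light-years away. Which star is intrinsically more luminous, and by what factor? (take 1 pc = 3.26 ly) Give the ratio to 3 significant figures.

Star Q is more luminous, by a factor of 229.

Star P: d = 115 ly / 3.26 = 35.28 pc
Star P: M = m − 5 log₁₀ d + 5 = 13.80 − 5·1.5475 + 5 = 11.063
Star Q: d = 635 ly / 3.26 = 194.8 pc
Star Q: M = m − 5 log₁₀ d + 5 = 11.61 − 5·2.2896 + 5 = 5.162
ΔM = M_P − M_Q = 11.063 − (5.162) = 5.900; smaller M is more luminous → Star Q.
L ratio = 10^(0.4 |ΔM|) = 10^2.360 = 229.2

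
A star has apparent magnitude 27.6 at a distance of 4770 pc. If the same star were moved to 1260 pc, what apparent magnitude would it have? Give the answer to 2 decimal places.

m ≈ 24.71

Flux ∝ 1/d², so Δm = 5 log₁₀(d₂/d₁) = 5 log₁₀(1260/4770) = -2.891
m₂ = m₁ + Δm = 27.6 + (-2.891) = 24.709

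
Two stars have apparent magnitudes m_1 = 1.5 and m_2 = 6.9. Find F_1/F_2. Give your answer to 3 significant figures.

F_1/F_2 ≈ 145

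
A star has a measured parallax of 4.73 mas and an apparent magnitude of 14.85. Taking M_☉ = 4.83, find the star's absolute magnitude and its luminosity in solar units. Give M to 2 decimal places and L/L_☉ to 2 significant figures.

d = 1/p = 1000/4.73 mas = 211.4 pc
M = m − 5 log₁₀ d + 5 = 14.85 − 5·2.3251 + 5 = 8.224
M − M_☉ = 8.224 − 4.83 = 3.394
L/L_☉ = 10^(−0.4 × 3.394) = 0.04388

M ≈ 8.22; L/L_☉ ≈ 0.044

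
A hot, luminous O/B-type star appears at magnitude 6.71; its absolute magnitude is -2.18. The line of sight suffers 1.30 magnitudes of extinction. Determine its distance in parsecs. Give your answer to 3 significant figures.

m − M = 5 log₁₀(d/10 pc) + A  ⇒  6.71 − (-2.18) − 1.30 = 5 log₁₀(d/10)
7.590 = 5 log₁₀(d/10)
log₁₀ d = (m − M − A)/5 + 1 = 2.5180
d = 10^2.5180 = 329.6 pc

d ≈ 330 pc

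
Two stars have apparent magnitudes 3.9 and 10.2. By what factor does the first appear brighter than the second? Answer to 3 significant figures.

331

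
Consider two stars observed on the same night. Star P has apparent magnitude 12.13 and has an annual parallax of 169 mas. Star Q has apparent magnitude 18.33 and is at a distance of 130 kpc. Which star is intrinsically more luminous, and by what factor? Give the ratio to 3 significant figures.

Star P: p = 169 mas = 0.169″ → d = 1/p = 5.917 pc
Star P: M = m − 5 log₁₀ d + 5 = 12.13 − 5·0.7721 + 5 = 13.269
Star Q: d = 130 kpc = 130000 pc
Star Q: M = m − 5 log₁₀ d + 5 = 18.33 − 5·5.1139 + 5 = -2.240
ΔM = M_P − M_Q = 13.269 − (-2.240) = 15.509; smaller M is more luminous → Star Q.
L ratio = 10^(0.4 |ΔM|) = 10^6.204 = 1.598×10^6

Star Q is more luminous, by a factor of 1.60×10^6.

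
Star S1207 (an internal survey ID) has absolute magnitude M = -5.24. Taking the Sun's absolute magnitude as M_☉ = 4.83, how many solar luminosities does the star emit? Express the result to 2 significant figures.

L/L_☉ ≈ 11000

M − M_☉ = -5.24 − 4.83 = -10.070
L/L_☉ = 10^(−0.4 (M − M_☉)) = 10^4.028 = 10670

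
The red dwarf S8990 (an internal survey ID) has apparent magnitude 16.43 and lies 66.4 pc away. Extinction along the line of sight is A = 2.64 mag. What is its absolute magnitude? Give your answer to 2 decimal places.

M ≈ 9.68

5 log₁₀(d/10 pc) = 5 log₁₀(66.40) − 5 = 4.111
M = m − 5 log₁₀(d/10) − A = 16.43 − 4.111 − 2.64 = 9.679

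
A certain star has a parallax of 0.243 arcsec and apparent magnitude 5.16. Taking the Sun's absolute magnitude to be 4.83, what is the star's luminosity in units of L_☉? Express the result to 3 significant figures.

d = 1/p = 1/0.243″ = 4.115 pc
M = m − 5 log₁₀ d + 5 = 5.16 − 5·0.6144 + 5 = 7.088
M − M_☉ = 7.088 − 4.83 = 2.258
L/L_☉ = 10^(−0.4 × 2.258) = 0.1250

L/L_☉ ≈ 0.125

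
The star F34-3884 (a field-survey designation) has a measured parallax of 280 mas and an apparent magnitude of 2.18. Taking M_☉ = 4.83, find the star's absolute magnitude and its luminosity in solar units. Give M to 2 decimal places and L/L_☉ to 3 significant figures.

M ≈ 4.42; L/L_☉ ≈ 1.46

d = 1/p = 1000/280 mas = 3.571 pc
M = m − 5 log₁₀ d + 5 = 2.18 − 5·0.5528 + 5 = 4.416
M − M_☉ = 4.416 − 4.83 = -0.414
L/L_☉ = 10^(−0.4 × -0.414) = 1.464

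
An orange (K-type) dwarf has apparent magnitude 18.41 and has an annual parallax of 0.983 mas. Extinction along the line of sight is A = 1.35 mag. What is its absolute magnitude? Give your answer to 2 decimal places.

p = 0.983 mas = 9.83×10^-4″ → d = 1/p = 1017 pc
5 log₁₀(d/10 pc) = 5 log₁₀(1017) − 5 = 10.037
M = m − 5 log₁₀(d/10) − A = 18.41 − 10.037 − 1.35 = 7.023

M ≈ 7.02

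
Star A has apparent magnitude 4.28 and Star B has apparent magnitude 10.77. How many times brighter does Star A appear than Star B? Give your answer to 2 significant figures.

390

Δm = 4.28 − (10.77) = -6.49
Flux ratio = 10^(−0.4 Δm) = 10^(−0.4 × -6.49) = 10^2.596 = 394.5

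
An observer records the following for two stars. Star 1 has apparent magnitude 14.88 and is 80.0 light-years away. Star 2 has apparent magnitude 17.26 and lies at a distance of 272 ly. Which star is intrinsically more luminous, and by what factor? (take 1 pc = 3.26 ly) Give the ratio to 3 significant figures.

Star 2 is more luminous, by a factor of 1.29.

Star 1: d = 80.0 ly / 3.26 = 24.54 pc
Star 1: M = m − 5 log₁₀ d + 5 = 14.88 − 5·1.3899 + 5 = 12.931
Star 2: d = 272 ly / 3.26 = 83.44 pc
Star 2: M = m − 5 log₁₀ d + 5 = 17.26 − 5·1.9214 + 5 = 12.653
ΔM = M_1 − M_2 = 12.931 − (12.653) = 0.277; smaller M is more luminous → Star 2.
L ratio = 10^(0.4 |ΔM|) = 10^0.111 = 1.291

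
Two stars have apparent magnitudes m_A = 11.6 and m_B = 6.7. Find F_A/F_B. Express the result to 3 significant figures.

Δm = 11.6 − (6.7) = 4.9
Flux ratio = 10^(−0.4 Δm) = 10^(−0.4 × 4.9) = 10^-1.960 = 0.01096

F_A/F_B ≈ 0.0110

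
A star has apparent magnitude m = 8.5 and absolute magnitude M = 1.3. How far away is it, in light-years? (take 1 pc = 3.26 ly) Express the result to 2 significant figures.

d ≈ 900 ly

Distance modulus: m − M = 8.5 − (1.3) = 7.200
m − M = 5 log₁₀ d − 5
log₁₀ d = (m − M)/5 + 1 = 2.4400
d = 10^2.4400 = 275.4 pc
= 897.9 ly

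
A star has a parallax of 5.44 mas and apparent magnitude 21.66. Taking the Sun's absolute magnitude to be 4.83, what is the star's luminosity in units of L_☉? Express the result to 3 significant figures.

L/L_☉ ≈ 6.26×10^-5

d = 1/p = 1000/5.44 mas = 183.8 pc
M = m − 5 log₁₀ d + 5 = 21.66 − 5·2.2644 + 5 = 15.338
M − M_☉ = 15.338 − 4.83 = 10.508
L/L_☉ = 10^(−0.4 × 10.508) = 6.263×10^-5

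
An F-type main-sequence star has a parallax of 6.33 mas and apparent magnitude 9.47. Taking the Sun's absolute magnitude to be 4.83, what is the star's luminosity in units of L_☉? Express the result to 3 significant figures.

L/L_☉ ≈ 3.48

d = 1/p = 1000/6.33 mas = 158.0 pc
M = m − 5 log₁₀ d + 5 = 9.47 − 5·2.1986 + 5 = 3.477
M − M_☉ = 3.477 − 4.83 = -1.353
L/L_☉ = 10^(−0.4 × -1.353) = 3.477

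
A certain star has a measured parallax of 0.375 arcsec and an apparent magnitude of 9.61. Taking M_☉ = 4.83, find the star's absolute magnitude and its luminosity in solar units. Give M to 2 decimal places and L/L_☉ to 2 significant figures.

M ≈ 12.48; L/L_☉ ≈ 8.7×10^-4

d = 1/p = 1/0.375″ = 2.667 pc
M = m − 5 log₁₀ d + 5 = 9.61 − 5·0.4260 + 5 = 12.480
M − M_☉ = 12.480 − 4.83 = 7.650
L/L_☉ = 10^(−0.4 × 7.650) = 8.708×10^-4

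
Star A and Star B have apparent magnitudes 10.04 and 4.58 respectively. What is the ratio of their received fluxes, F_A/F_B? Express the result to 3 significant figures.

Δm = 10.04 − (4.58) = 5.46
Flux ratio = 10^(−0.4 Δm) = 10^(−0.4 × 5.46) = 10^-2.184 = 6.546×10^-3

F_A/F_B ≈ 6.55×10^-3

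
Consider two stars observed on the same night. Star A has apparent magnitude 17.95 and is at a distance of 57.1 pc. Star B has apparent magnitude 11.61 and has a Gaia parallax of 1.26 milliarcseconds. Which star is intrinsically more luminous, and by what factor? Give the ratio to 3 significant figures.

Star B is more luminous, by a factor of 66400.

Star A: M = m − 5 log₁₀ d + 5 = 17.95 − 5·1.7566 + 5 = 14.167
Star B: p = 1.26 mas = 1.26×10^-3″ → d = 1/p = 793.7 pc
Star B: M = m − 5 log₁₀ d + 5 = 11.61 − 5·2.8996 + 5 = 2.112
ΔM = M_A − M_B = 14.167 − (2.112) = 12.055; smaller M is more luminous → Star B.
L ratio = 10^(0.4 |ΔM|) = 10^4.822 = 66370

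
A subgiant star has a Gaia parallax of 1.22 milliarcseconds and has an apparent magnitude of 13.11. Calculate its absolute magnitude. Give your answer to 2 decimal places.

p = 1.22 mas = 1.22×10^-3″ → d = 1/p = 819.7 pc
5 log₁₀(d/10 pc) = 5 log₁₀(819.7) − 5 = 9.568
M = m − 5 log₁₀(d/10) = 13.11 − 9.568 = 3.542

M ≈ 3.54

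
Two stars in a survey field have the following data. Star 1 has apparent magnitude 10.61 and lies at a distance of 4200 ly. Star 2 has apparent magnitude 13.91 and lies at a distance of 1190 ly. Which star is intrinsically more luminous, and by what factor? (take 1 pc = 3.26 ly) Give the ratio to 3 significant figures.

Star 1: d = 4200 ly / 3.26 = 1288 pc
Star 1: M = m − 5 log₁₀ d + 5 = 10.61 − 5·3.1100 + 5 = 0.060
Star 2: d = 1190 ly / 3.26 = 365.0 pc
Star 2: M = m − 5 log₁₀ d + 5 = 13.91 − 5·2.5623 + 5 = 6.098
ΔM = M_1 − M_2 = 0.060 − (6.098) = -6.039; smaller M is more luminous → Star 1.
L ratio = 10^(0.4 |ΔM|) = 10^2.415 = 260.3

Star 1 is more luminous, by a factor of 260.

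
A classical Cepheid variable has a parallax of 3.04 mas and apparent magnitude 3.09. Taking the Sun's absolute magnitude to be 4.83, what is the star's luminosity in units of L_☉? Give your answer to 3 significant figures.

d = 1/p = 1000/3.04 mas = 328.9 pc
M = m − 5 log₁₀ d + 5 = 3.09 − 5·2.5171 + 5 = -4.496
M − M_☉ = -4.496 − 4.83 = -9.326
L/L_☉ = 10^(−0.4 × -9.326) = 5373

L/L_☉ ≈ 5370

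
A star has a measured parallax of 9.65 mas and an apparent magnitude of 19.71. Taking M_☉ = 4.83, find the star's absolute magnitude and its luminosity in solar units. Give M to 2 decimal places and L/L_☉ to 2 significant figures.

M ≈ 14.63; L/L_☉ ≈ 1.2×10^-4

d = 1/p = 1000/9.65 mas = 103.6 pc
M = m − 5 log₁₀ d + 5 = 19.71 − 5·2.0155 + 5 = 14.633
M − M_☉ = 14.633 − 4.83 = 9.803
L/L_☉ = 10^(−0.4 × 9.803) = 1.199×10^-4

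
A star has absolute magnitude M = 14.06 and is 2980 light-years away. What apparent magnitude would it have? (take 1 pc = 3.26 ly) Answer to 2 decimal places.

m ≈ 23.86

d = 2980 ly / 3.26 = 914.1 pc
m = M + 5 log₁₀ d − 5 = 14.06 + 5·2.9610 − 5 = 23.865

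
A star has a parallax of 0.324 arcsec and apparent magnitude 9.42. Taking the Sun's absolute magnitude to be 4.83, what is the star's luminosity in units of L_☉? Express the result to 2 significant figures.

d = 1/p = 1/0.324″ = 3.086 pc
M = m − 5 log₁₀ d + 5 = 9.42 − 5·0.4895 + 5 = 11.973
M − M_☉ = 11.973 − 4.83 = 7.143
L/L_☉ = 10^(−0.4 × 7.143) = 1.390×10^-3

L/L_☉ ≈ 1.4×10^-3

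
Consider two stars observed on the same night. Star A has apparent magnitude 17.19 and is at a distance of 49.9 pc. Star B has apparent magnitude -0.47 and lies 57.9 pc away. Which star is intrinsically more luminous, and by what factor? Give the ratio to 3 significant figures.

Star B is more luminous, by a factor of 1.56×10^7.

Star A: M = m − 5 log₁₀ d + 5 = 17.19 − 5·1.6981 + 5 = 13.699
Star B: M = m − 5 log₁₀ d + 5 = -0.47 − 5·1.7627 + 5 = -4.283
ΔM = M_A − M_B = 13.699 − (-4.283) = 17.983; smaller M is more luminous → Star B.
L ratio = 10^(0.4 |ΔM|) = 10^7.193 = 1.560×10^7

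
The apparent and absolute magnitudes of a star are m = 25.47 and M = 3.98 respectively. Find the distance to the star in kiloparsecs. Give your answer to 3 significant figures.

d ≈ 199 kpc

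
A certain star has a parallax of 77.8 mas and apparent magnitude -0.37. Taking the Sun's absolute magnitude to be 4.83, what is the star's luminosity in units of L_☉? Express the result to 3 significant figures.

L/L_☉ ≈ 199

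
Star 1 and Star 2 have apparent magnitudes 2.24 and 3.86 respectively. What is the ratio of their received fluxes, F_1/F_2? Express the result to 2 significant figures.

Magnitude difference = -1.62
Flux ratio = 10^(−0.4 Δm) = 10^(−0.4 × -1.62) = 10^0.648 = 4.446

F_1/F_2 ≈ 4.4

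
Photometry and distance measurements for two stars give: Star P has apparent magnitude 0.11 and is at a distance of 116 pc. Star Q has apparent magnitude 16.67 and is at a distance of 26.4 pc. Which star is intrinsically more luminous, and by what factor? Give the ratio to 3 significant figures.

Star P is more luminous, by a factor of 8.12×10^7.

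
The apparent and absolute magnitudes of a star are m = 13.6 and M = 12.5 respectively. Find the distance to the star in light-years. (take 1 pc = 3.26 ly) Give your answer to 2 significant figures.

μ = m − M = 1.100
m − M = 5 log₁₀ d − 5
log₁₀ d = (m − M)/5 + 1 = 1.2200
d = 10^1.2200 = 16.60 pc
= 54.10 ly

d ≈ 54 ly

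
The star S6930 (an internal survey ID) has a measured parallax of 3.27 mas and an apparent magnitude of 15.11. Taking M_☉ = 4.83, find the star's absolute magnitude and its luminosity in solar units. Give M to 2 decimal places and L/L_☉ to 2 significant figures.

d = 1/p = 1000/3.27 mas = 305.8 pc
M = m − 5 log₁₀ d + 5 = 15.11 − 5·2.4855 + 5 = 7.683
M − M_☉ = 7.683 − 4.83 = 2.853
L/L_☉ = 10^(−0.4 × 2.853) = 0.07226

M ≈ 7.68; L/L_☉ ≈ 0.072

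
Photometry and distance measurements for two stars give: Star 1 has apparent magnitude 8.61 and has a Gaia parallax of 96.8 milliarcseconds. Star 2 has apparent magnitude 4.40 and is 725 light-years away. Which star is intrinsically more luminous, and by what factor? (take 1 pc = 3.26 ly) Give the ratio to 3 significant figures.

Star 2 is more luminous, by a factor of 22400.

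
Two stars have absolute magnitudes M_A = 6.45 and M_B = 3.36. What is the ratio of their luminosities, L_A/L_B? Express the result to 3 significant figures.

ΔM = M_A − M_B = 3.09
L_A/L_B = 10^(−0.4 ΔM) = 10^-1.236 = 0.05808

L_A/L_B ≈ 0.0581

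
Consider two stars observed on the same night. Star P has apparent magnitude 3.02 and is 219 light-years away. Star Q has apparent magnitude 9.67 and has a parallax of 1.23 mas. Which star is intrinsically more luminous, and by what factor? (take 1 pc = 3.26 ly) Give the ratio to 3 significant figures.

Star P: d = 219 ly / 3.26 = 67.18 pc
Star P: M = m − 5 log₁₀ d + 5 = 3.02 − 5·1.8272 + 5 = -1.116
Star Q: p = 1.23 mas = 1.23×10^-3″ → d = 1/p = 813.0 pc
Star Q: M = m − 5 log₁₀ d + 5 = 9.67 − 5·2.9101 + 5 = 0.120
ΔM = M_P − M_Q = -1.116 − (0.120) = -1.236; smaller M is more luminous → Star P.
L ratio = 10^(0.4 |ΔM|) = 10^0.494 = 3.121

Star P is more luminous, by a factor of 3.12.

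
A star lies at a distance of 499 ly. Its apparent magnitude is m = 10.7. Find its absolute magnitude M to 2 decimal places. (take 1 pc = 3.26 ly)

M ≈ 4.78

d = 499 ly / 3.26 = 153.1 pc
5 log₁₀(d/10 pc) = 5 log₁₀(153.1) − 5 = 5.924
M = m − 5 log₁₀(d/10) = 10.7 − 5.924 = 4.776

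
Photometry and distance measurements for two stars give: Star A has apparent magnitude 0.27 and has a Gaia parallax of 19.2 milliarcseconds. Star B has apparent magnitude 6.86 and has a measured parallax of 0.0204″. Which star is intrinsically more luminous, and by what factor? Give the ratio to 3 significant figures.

Star A is more luminous, by a factor of 488.

Star A: p = 19.2 mas = 0.0192″ → d = 1/p = 52.08 pc
Star A: M = m − 5 log₁₀ d + 5 = 0.27 − 5·1.7167 + 5 = -3.313
Star B: d = 1/p = 1/0.0204″ = 49.02 pc
Star B: M = m − 5 log₁₀ d + 5 = 6.86 − 5·1.6904 + 5 = 3.408
ΔM = M_A − M_B = -3.313 − (3.408) = -6.722; smaller M is more luminous → Star A.
L ratio = 10^(0.4 |ΔM|) = 10^2.689 = 488.3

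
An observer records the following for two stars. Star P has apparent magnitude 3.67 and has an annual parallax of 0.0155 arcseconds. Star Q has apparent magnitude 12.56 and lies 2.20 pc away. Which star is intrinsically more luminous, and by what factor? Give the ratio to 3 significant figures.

Star P: d = 1/p = 1/0.0155″ = 64.52 pc
Star P: M = m − 5 log₁₀ d + 5 = 3.67 − 5·1.8097 + 5 = -0.378
Star Q: M = m − 5 log₁₀ d + 5 = 12.56 − 5·0.3424 + 5 = 15.848
ΔM = M_P − M_Q = -0.378 − (15.848) = -16.226; smaller M is more luminous → Star P.
L ratio = 10^(0.4 |ΔM|) = 10^6.490 = 3.094×10^6

Star P is more luminous, by a factor of 3.09×10^6.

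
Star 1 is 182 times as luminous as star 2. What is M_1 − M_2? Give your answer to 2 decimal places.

Pogson: ΔM = −2.5 log₁₀(ratio) = −2.5 log₁₀(182) = −2.5 × 2.2601 = -5.650
Star 1 is brighter, so it has the smaller magnitude: the difference is negative.

M_1 − M_2 ≈ -5.65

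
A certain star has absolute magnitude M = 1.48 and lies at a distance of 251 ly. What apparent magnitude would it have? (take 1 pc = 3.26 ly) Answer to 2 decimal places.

m ≈ 5.91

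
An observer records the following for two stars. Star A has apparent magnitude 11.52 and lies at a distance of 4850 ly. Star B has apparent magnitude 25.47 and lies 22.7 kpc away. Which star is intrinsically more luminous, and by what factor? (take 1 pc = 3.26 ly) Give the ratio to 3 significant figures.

Star A is more luminous, by a factor of 1630.

Star A: d = 4850 ly / 3.26 = 1488 pc
Star A: M = m − 5 log₁₀ d + 5 = 11.52 − 5·3.1725 + 5 = 0.657
Star B: d = 22.7 kpc = 22700 pc
Star B: M = m − 5 log₁₀ d + 5 = 25.47 − 5·4.3560 + 5 = 8.690
ΔM = M_A − M_B = 0.657 − (8.690) = -8.032; smaller M is more luminous → Star A.
L ratio = 10^(0.4 |ΔM|) = 10^3.213 = 1633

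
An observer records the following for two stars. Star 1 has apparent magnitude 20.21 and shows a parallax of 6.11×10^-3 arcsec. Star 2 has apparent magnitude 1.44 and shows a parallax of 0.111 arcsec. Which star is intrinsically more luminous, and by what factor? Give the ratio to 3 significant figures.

Star 1: d = 1/p = 1/6.11×10^-3″ = 163.7 pc
Star 1: M = m − 5 log₁₀ d + 5 = 20.21 − 5·2.2140 + 5 = 14.140
Star 2: d = 1/p = 1/0.111″ = 9.009 pc
Star 2: M = m − 5 log₁₀ d + 5 = 1.44 − 5·0.9547 + 5 = 1.667
ΔM = M_1 − M_2 = 14.140 − (1.667) = 12.474; smaller M is more luminous → Star 2.
L ratio = 10^(0.4 |ΔM|) = 10^4.989 = 97600

Star 2 is more luminous, by a factor of 97600.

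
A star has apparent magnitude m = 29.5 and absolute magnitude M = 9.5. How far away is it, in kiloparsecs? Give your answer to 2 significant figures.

Distance modulus: m − M = 29.5 − (9.5) = 20.000
m − M = 5 log₁₀ d − 5
log₁₀ d = (m − M)/5 + 1 = 5.0000
d = 10^5.0000 = 100000 pc
= 100.0 kpc

d ≈ 100 kpc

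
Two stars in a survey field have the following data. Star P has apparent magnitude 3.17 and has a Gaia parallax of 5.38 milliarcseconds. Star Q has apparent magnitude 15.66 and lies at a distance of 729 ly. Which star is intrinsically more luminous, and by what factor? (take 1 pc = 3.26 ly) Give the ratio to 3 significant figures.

Star P: p = 5.38 mas = 5.38×10^-3″ → d = 1/p = 185.9 pc
Star P: M = m − 5 log₁₀ d + 5 = 3.17 − 5·2.2692 + 5 = -3.176
Star Q: d = 729 ly / 3.26 = 223.6 pc
Star Q: M = m − 5 log₁₀ d + 5 = 15.66 − 5·2.3495 + 5 = 8.912
ΔM = M_P − M_Q = -3.176 − (8.912) = -12.089; smaller M is more luminous → Star P.
L ratio = 10^(0.4 |ΔM|) = 10^4.835 = 68460

Star P is more luminous, by a factor of 68500.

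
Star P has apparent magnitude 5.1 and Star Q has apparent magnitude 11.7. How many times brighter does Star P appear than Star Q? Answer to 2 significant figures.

Δm = 5.1 − (11.7) = -6.6
Flux ratio = 10^(−0.4 Δm) = 10^(−0.4 × -6.6) = 10^2.640 = 436.5

440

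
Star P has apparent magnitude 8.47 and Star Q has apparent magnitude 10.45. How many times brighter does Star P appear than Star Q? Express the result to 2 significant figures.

Δm = 8.47 − (10.45) = -1.98
Flux ratio = 10^(−0.4 Δm) = 10^(−0.4 × -1.98) = 10^0.792 = 6.194

6.2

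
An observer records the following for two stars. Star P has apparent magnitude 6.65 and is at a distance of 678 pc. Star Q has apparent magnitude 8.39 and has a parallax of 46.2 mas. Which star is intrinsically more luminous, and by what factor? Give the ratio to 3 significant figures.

Star P: M = m − 5 log₁₀ d + 5 = 6.65 − 5·2.8312 + 5 = -2.506
Star Q: p = 46.2 mas = 0.0462″ → d = 1/p = 21.65 pc
Star Q: M = m − 5 log₁₀ d + 5 = 8.39 − 5·1.3354 + 5 = 6.713
ΔM = M_P − M_Q = -2.506 − (6.713) = -9.219; smaller M is more luminous → Star P.
L ratio = 10^(0.4 |ΔM|) = 10^3.688 = 4872

Star P is more luminous, by a factor of 4870.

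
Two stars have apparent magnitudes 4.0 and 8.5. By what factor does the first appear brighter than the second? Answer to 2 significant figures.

Δm = 4.0 − (8.5) = -4.5
Flux ratio = 10^(−0.4 Δm) = 10^(−0.4 × -4.5) = 10^1.800 = 63.10

63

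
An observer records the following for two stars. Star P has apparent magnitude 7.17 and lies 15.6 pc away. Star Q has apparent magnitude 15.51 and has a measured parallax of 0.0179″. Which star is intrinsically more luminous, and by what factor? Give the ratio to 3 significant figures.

Star P: M = m − 5 log₁₀ d + 5 = 7.17 − 5·1.1931 + 5 = 6.204
Star Q: d = 1/p = 1/0.0179″ = 55.87 pc
Star Q: M = m − 5 log₁₀ d + 5 = 15.51 − 5·1.7471 + 5 = 11.774
ΔM = M_P − M_Q = 6.204 − (11.774) = -5.570; smaller M is more luminous → Star P.
L ratio = 10^(0.4 |ΔM|) = 10^2.228 = 169.0

Star P is more luminous, by a factor of 169.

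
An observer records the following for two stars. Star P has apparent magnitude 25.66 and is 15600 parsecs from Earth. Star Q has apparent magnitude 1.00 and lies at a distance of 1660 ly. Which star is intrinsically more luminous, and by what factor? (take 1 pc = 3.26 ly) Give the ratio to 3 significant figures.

Star P: M = m − 5 log₁₀ d + 5 = 25.66 − 5·4.1931 + 5 = 9.694
Star Q: d = 1660 ly / 3.26 = 509.2 pc
Star Q: M = m − 5 log₁₀ d + 5 = 1.00 − 5·2.7069 + 5 = -7.534
ΔM = M_P − M_Q = 9.694 − (-7.534) = 17.229; smaller M is more luminous → Star Q.
L ratio = 10^(0.4 |ΔM|) = 10^6.892 = 7.790×10^6

Star Q is more luminous, by a factor of 7.79×10^6.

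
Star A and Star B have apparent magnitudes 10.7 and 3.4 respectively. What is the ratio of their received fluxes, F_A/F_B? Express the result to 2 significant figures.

F_A/F_B ≈ 1.2×10^-3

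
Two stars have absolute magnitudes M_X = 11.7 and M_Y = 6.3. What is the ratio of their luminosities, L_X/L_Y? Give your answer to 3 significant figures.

L_X/L_Y ≈ 6.92×10^-3

ΔM = M_X − M_Y = 5.4
L_X/L_Y = 10^(−0.4 ΔM) = 10^-2.160 = 6.918×10^-3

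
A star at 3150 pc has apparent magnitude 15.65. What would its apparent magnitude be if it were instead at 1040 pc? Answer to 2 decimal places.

Flux ∝ 1/d², so Δm = 5 log₁₀(d₂/d₁) = 5 log₁₀(1040/3150) = -2.406
m₂ = m₁ + Δm = 15.65 + (-2.406) = 13.244

m ≈ 13.24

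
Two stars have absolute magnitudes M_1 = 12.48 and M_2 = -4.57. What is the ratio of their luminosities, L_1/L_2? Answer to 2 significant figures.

L_1/L_2 ≈ 1.5×10^-7

ΔM = M_1 − M_2 = 17.05
L_1/L_2 = 10^(−0.4 ΔM) = 10^-6.820 = 1.514×10^-7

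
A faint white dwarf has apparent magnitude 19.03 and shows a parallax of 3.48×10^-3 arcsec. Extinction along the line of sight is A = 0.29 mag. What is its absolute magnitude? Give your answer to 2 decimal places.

d = 1/p = 1/3.48×10^-3″ = 287.4 pc
5 log₁₀(d/10 pc) = 5 log₁₀(287.4) − 5 = 7.292
M = m − 5 log₁₀(d/10) − A = 19.03 − 7.292 − 0.29 = 11.448

M ≈ 11.45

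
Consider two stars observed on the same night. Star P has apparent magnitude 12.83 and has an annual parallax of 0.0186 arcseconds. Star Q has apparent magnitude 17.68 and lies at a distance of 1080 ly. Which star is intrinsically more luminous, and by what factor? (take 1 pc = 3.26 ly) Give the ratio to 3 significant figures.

Star P is more luminous, by a factor of 2.29.

Star P: d = 1/p = 1/0.0186″ = 53.76 pc
Star P: M = m − 5 log₁₀ d + 5 = 12.83 − 5·1.7305 + 5 = 9.178
Star Q: d = 1080 ly / 3.26 = 331.3 pc
Star Q: M = m − 5 log₁₀ d + 5 = 17.68 − 5·2.5202 + 5 = 10.079
ΔM = M_P − M_Q = 9.178 − (10.079) = -0.901; smaller M is more luminous → Star P.
L ratio = 10^(0.4 |ΔM|) = 10^0.361 = 2.294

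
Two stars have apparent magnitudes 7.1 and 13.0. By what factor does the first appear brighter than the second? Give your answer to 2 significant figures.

Magnitude difference = -5.9
Flux ratio = 10^(−0.4 Δm) = 10^(−0.4 × -5.9) = 10^2.360 = 229.1

230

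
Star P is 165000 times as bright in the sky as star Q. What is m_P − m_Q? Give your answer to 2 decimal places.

Pogson: Δm = −2.5 log₁₀(ratio) = −2.5 log₁₀(165000) = −2.5 × 5.2175 = -13.044
Star P is brighter, so it has the smaller magnitude: the difference is negative.

m_P − m_Q ≈ -13.04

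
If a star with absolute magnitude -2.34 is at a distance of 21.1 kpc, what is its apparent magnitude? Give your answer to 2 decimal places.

m ≈ 14.28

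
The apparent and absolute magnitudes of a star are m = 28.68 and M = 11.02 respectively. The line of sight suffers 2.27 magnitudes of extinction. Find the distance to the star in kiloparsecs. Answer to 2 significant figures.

d ≈ 12 kpc

m − M = 5 log₁₀(d/10 pc) + A  ⇒  28.68 − (11.02) − 2.27 = 5 log₁₀(d/10)
15.390 = 5 log₁₀(d/10)
log₁₀ d = (m − M − A)/5 + 1 = 4.0780
d = 10^4.0780 = 11970 pc
= 11.97 kpc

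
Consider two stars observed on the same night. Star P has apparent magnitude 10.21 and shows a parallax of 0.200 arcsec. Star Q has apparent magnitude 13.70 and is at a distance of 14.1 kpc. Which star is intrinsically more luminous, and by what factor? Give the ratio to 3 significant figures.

Star P: d = 1/p = 1/0.200″ = 5.000 pc
Star P: M = m − 5 log₁₀ d + 5 = 10.21 − 5·0.6990 + 5 = 11.715
Star Q: d = 14.1 kpc = 14100 pc
Star Q: M = m − 5 log₁₀ d + 5 = 13.70 − 5·4.1492 + 5 = -2.046
ΔM = M_P − M_Q = 11.715 − (-2.046) = 13.761; smaller M is more luminous → Star Q.
L ratio = 10^(0.4 |ΔM|) = 10^5.504 = 319500

Star Q is more luminous, by a factor of 320000.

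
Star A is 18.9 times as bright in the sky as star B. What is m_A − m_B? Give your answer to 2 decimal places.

m_A − m_B ≈ -3.19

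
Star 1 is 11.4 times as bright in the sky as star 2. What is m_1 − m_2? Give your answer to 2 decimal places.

Pogson: Δm = −2.5 log₁₀(ratio) = −2.5 log₁₀(11.4) = −2.5 × 1.0569 = -2.642
Star 1 is brighter, so it has the smaller magnitude: the difference is negative.

m_1 − m_2 ≈ -2.64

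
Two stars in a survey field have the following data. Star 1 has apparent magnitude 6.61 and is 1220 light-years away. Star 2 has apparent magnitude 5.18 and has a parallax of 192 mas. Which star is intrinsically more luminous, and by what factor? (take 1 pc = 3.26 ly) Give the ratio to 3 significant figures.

Star 1 is more luminous, by a factor of 1380.

Star 1: d = 1220 ly / 3.26 = 374.2 pc
Star 1: M = m − 5 log₁₀ d + 5 = 6.61 − 5·2.5731 + 5 = -1.256
Star 2: p = 192 mas = 0.192″ → d = 1/p = 5.208 pc
Star 2: M = m − 5 log₁₀ d + 5 = 5.18 − 5·0.7167 + 5 = 6.597
ΔM = M_1 − M_2 = -1.256 − (6.597) = -7.852; smaller M is more luminous → Star 1.
L ratio = 10^(0.4 |ΔM|) = 10^3.141 = 1383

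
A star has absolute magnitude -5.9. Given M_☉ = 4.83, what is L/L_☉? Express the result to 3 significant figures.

M − M_☉ = -5.9 − 4.83 = -10.730
L/L_☉ = 10^(−0.4 (M − M_☉)) = 10^4.292 = 19590

L/L_☉ ≈ 19600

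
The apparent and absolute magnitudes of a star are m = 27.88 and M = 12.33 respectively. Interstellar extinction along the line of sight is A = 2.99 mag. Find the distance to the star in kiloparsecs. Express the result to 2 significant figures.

m − M = 5 log₁₀(d/10 pc) + A  ⇒  27.88 − (12.33) − 2.99 = 5 log₁₀(d/10)
12.560 = 5 log₁₀(d/10)
log₁₀ d = (m − M − A)/5 + 1 = 3.5120
d = 10^3.5120 = 3251 pc
= 3.251 kpc

d ≈ 3.3 kpc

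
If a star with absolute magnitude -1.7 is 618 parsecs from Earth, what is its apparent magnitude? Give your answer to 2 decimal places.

m ≈ 7.25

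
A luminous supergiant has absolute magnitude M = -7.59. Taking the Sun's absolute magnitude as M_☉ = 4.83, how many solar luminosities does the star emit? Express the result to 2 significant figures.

L/L_☉ ≈ 93000

M − M_☉ = -7.59 − 4.83 = -12.420
L/L_☉ = 10^(−0.4 (M − M_☉)) = 10^4.968 = 92900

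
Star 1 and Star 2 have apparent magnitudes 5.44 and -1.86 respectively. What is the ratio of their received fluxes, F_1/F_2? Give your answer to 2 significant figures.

F_1/F_2 ≈ 1.2×10^-3

Magnitude difference = 7.30
Flux ratio = 10^(−0.4 Δm) = 10^(−0.4 × 7.30) = 10^-2.920 = 1.202×10^-3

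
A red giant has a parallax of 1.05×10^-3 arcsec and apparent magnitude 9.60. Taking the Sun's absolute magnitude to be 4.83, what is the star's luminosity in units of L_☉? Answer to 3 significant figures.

d = 1/p = 1/1.05×10^-3″ = 952.4 pc
M = m − 5 log₁₀ d + 5 = 9.60 − 5·2.9788 + 5 = -0.294
M − M_☉ = -0.294 − 4.83 = -5.124
L/L_☉ = 10^(−0.4 × -5.124) = 112.1

L/L_☉ ≈ 112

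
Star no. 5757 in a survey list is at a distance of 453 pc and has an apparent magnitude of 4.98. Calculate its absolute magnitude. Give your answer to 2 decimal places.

5 log₁₀(d/10 pc) = 5 log₁₀(453.0) − 5 = 8.280
M = m − 5 log₁₀(d/10) = 4.98 − 8.280 = -3.300

M ≈ -3.30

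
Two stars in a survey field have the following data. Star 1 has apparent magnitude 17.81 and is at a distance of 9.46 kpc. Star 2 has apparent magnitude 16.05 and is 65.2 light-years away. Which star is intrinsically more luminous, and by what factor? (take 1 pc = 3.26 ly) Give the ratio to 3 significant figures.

Star 1 is more luminous, by a factor of 44200.

Star 1: d = 9.46 kpc = 9460 pc
Star 1: M = m − 5 log₁₀ d + 5 = 17.81 − 5·3.9759 + 5 = 2.931
Star 2: d = 65.2 ly / 3.26 = 20.00 pc
Star 2: M = m − 5 log₁₀ d + 5 = 16.05 − 5·1.3010 + 5 = 14.545
ΔM = M_1 − M_2 = 2.931 − (14.545) = -11.614; smaller M is more luminous → Star 1.
L ratio = 10^(0.4 |ΔM|) = 10^4.646 = 44230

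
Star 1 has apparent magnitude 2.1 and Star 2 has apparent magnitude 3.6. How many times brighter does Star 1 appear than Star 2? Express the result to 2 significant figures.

4.0

Δm = 2.1 − (3.6) = -1.5
Flux ratio = 10^(−0.4 Δm) = 10^(−0.4 × -1.5) = 10^0.600 = 3.981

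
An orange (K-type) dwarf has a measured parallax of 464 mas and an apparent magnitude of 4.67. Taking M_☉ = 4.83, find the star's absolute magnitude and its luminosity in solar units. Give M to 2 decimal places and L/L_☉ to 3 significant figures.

M ≈ 8.00; L/L_☉ ≈ 0.0538

d = 1/p = 1000/464 mas = 2.155 pc
M = m − 5 log₁₀ d + 5 = 4.67 − 5·0.3335 + 5 = 8.003
M − M_☉ = 8.003 − 4.83 = 3.173
L/L_☉ = 10^(−0.4 × 3.173) = 0.05382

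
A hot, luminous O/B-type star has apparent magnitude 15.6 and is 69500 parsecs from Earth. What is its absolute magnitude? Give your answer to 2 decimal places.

M ≈ -3.61

5 log₁₀(d/10 pc) = 5 log₁₀(69500) − 5 = 19.210
M = m − 5 log₁₀(d/10) = 15.6 − 19.210 = -3.610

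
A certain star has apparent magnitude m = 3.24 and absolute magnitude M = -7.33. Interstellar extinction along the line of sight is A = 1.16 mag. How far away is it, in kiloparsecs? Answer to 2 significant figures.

d ≈ 0.76 kpc

m − M = 5 log₁₀(d/10 pc) + A  ⇒  3.24 − (-7.33) − 1.16 = 5 log₁₀(d/10)
9.410 = 5 log₁₀(d/10)
log₁₀ d = (m − M − A)/5 + 1 = 2.8820
d = 10^2.8820 = 762.1 pc
= 0.7621 kpc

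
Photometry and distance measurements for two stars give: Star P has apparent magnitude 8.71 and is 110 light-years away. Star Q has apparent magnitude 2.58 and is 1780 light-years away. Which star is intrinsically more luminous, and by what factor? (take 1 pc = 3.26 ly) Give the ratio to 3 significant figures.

Star Q is more luminous, by a factor of 74100.

Star P: d = 110 ly / 3.26 = 33.74 pc
Star P: M = m − 5 log₁₀ d + 5 = 8.71 − 5·1.5282 + 5 = 6.069
Star Q: d = 1780 ly / 3.26 = 546.0 pc
Star Q: M = m − 5 log₁₀ d + 5 = 2.58 − 5·2.7372 + 5 = -6.106
ΔM = M_P − M_Q = 6.069 − (-6.106) = 12.175; smaller M is more luminous → Star Q.
L ratio = 10^(0.4 |ΔM|) = 10^4.870 = 74140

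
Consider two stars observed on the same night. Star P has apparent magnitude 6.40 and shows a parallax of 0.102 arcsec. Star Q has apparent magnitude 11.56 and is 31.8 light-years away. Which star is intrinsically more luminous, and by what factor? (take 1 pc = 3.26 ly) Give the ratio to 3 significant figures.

Star P: d = 1/p = 1/0.102″ = 9.804 pc
Star P: M = m − 5 log₁₀ d + 5 = 6.40 − 5·0.9914 + 5 = 6.443
Star Q: d = 31.8 ly / 3.26 = 9.755 pc
Star Q: M = m − 5 log₁₀ d + 5 = 11.56 − 5·0.9892 + 5 = 11.614
ΔM = M_P − M_Q = 6.443 − (11.614) = -5.171; smaller M is more luminous → Star P.
L ratio = 10^(0.4 |ΔM|) = 10^2.068 = 117.1

Star P is more luminous, by a factor of 117.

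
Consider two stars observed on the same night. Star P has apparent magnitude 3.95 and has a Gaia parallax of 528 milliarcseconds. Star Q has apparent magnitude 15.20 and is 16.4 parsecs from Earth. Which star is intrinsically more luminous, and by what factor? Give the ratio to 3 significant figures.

Star P is more luminous, by a factor of 422.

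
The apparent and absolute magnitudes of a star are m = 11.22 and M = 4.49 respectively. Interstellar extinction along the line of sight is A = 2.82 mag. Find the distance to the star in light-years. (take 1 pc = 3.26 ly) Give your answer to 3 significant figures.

d ≈ 197 ly

m − M = 5 log₁₀(d/10 pc) + A  ⇒  11.22 − (4.49) − 2.82 = 5 log₁₀(d/10)
3.910 = 5 log₁₀(d/10)
log₁₀ d = (m − M − A)/5 + 1 = 1.7820
d = 10^1.7820 = 60.53 pc
= 197.3 ly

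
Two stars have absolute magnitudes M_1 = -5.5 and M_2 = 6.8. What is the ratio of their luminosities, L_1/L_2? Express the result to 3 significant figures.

ΔM = M_1 − M_2 = -12.3
L_1/L_2 = 10^(−0.4 ΔM) = 10^4.920 = 83180

L_1/L_2 ≈ 83200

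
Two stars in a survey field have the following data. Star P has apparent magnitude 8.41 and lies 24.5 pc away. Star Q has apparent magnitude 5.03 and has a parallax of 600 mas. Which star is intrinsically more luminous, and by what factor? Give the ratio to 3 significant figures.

Star P: M = m − 5 log₁₀ d + 5 = 8.41 − 5·1.3892 + 5 = 6.464
Star Q: p = 600 mas = 0.600″ → d = 1/p = 1.667 pc
Star Q: M = m − 5 log₁₀ d + 5 = 5.03 − 5·0.2218 + 5 = 8.921
ΔM = M_P − M_Q = 6.464 − (8.921) = -2.457; smaller M is more luminous → Star P.
L ratio = 10^(0.4 |ΔM|) = 10^0.983 = 9.608

Star P is more luminous, by a factor of 9.61.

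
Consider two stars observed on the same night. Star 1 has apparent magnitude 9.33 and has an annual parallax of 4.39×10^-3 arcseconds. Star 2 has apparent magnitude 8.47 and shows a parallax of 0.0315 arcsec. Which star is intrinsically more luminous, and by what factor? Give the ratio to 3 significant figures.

Star 1: d = 1/p = 1/4.39×10^-3″ = 227.8 pc
Star 1: M = m − 5 log₁₀ d + 5 = 9.33 − 5·2.3575 + 5 = 2.542
Star 2: d = 1/p = 1/0.0315″ = 31.75 pc
Star 2: M = m − 5 log₁₀ d + 5 = 8.47 − 5·1.5017 + 5 = 5.962
ΔM = M_1 − M_2 = 2.542 − (5.962) = -3.419; smaller M is more luminous → Star 1.
L ratio = 10^(0.4 |ΔM|) = 10^1.368 = 23.32

Star 1 is more luminous, by a factor of 23.3.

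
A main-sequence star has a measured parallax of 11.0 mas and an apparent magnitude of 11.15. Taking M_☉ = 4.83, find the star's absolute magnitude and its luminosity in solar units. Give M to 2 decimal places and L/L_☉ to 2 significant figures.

d = 1/p = 1000/11.0 mas = 90.91 pc
M = m − 5 log₁₀ d + 5 = 11.15 − 5·1.9586 + 5 = 6.357
M − M_☉ = 6.357 − 4.83 = 1.527
L/L_☉ = 10^(−0.4 × 1.527) = 0.2450

M ≈ 6.36; L/L_☉ ≈ 0.25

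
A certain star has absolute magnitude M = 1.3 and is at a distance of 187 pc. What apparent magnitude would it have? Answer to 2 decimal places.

m = M + 5 log₁₀ d − 5 = 1.3 + 5·2.2718 − 5 = 7.659

m ≈ 7.66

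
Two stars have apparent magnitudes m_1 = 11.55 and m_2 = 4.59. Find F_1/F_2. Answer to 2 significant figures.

F_1/F_2 ≈ 1.6×10^-3

Δm = 11.55 − (4.59) = 6.96
Flux ratio = 10^(−0.4 Δm) = 10^(−0.4 × 6.96) = 10^-2.784 = 1.644×10^-3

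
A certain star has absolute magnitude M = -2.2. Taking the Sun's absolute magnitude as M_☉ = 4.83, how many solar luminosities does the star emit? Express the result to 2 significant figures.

L/L_☉ ≈ 650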